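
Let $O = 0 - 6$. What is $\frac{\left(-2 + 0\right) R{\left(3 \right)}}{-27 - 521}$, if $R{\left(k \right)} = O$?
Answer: $- \frac{3}{137} \approx -0.021898$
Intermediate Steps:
$O = -6$ ($O = 0 - 6 = -6$)
$R{\left(k \right)} = -6$
$\frac{\left(-2 + 0\right) R{\left(3 \right)}}{-27 - 521} = \frac{\left(-2 + 0\right) \left(-6\right)}{-27 - 521} = \frac{\left(-2\right) \left(-6\right)}{-548} = \left(- \frac{1}{548}\right) 12 = - \frac{3}{137}$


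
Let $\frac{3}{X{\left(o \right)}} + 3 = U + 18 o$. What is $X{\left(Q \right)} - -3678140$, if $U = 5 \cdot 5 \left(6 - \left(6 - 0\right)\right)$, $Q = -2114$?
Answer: $\frac{46657205899}{12685} \approx 3.6781 \cdot 10^{6}$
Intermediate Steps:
$U = 0$ ($U = 25 \left(6 - \left(6 + 0\right)\right) = 25 \left(6 - 6\right) = 25 \cdot 0 = 0$)
$X{\left(o \right)} = \frac{3}{-3 + 18 o}$ ($X{\left(o \right)} = \frac{3}{-3 + \left(0 + 18 o\right)} = \frac{3}{-3 + 18 o}$)
$X{\left(Q \right)} - -3678140 = \frac{1}{-1 + 6 \left(-2114\right)} - -3678140 = \frac{1}{-1 - 12684} + 3678140 = \frac{1}{-12685} + 3678140 = - \frac{1}{12685} + 3678140 = \frac{46657205899}{12685}$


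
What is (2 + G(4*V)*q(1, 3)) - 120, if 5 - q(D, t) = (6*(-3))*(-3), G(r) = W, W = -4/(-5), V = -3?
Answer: -786/5 ≈ -157.20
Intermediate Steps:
W = ⅘ (W = -4*(-⅕) = ⅘ ≈ 0.80000)
G(r) = ⅘
q(D, t) = -49 (q(D, t) = 5 - 6*(-3)*(-3) = 5 - (-18)*(-3) = 5 - 1*54 = 5 - 54 = -49)
(2 + G(4*V)*q(1, 3)) - 120 = (2 + (⅘)*(-49)) - 120 = (2 - 196/5) - 120 = -186/5 - 120 = -786/5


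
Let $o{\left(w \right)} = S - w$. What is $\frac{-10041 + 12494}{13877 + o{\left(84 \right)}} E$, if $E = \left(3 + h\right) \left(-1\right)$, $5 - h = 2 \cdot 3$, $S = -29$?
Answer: $- \frac{2453}{6882} \approx -0.35644$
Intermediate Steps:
$h = -1$ ($h = 5 - 2 \cdot 3 = 5 - 6 = -1$)
$o{\left(w \right)} = -29 - w$
$E = -2$ ($E = \left(3 - 1\right) \left(-1\right) = 2 \left(-1\right) = -2$)
$\frac{-10041 + 12494}{13877 + o{\left(84 \right)}} E = \frac{-10041 + 12494}{13877 - 113} \left(-2\right) = \frac{2453}{13877 - 113} \left(-2\right) = \frac{2453}{13764} \left(-2\right) = - \frac{2453}{6882}$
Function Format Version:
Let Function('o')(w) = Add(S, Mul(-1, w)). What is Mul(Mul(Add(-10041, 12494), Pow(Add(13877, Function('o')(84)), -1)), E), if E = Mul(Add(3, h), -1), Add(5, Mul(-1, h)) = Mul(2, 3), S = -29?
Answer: Rational(-2453, 6882) ≈ -0.35644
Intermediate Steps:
h = -1 (h = Add(5, Mul(-1, Mul(2, 3))) = Add(5, Mul(-1, 6)) = Add(5, -6) = -1)
Function('o')(w) = Add(-29, Mul(-1, w))
E = -2 (E = Mul(Add(3, -1), -1) = Mul(2, -1) = -2)
Mul(Mul(Add(-10041, 12494), Pow(Add(13877, Function('o')(84)), -1)), E) = Mul(Mul(Add(-10041, 12494), Pow(Add(13877, Add(-29, Mul(-1, 84))), -1)), -2) = Mul(Mul(2453, Pow(Add(13877, Add(-29, -84)), -1)), -2) = Mul(Mul(2453, Pow(Add(13877, -113), -1)), -2) = Mul(Mul(2453, Pow(13764, -1)), -2) = Mul(Mul(2453, Rational(1, 13764)), -2) = Mul(Rational(2453, 13764), -2) = Rational(-2453, 6882)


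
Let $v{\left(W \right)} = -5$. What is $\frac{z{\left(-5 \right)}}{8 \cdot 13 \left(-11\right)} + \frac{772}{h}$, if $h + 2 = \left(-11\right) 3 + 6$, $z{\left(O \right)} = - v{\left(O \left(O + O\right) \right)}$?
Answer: $- \frac{883313}{33176} \approx -26.625$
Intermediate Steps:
$z{\left(O \right)} = 5$ ($z{\left(O \right)} = \left(-1\right) \left(-5\right) = 5$)
$h = -29$ ($h = -2 + \left(\left(-11\right) 3 + 6\right) = -2 + \left(-33 + 6\right) = -2 - 27 = -29$)
$\frac{z{\left(-5 \right)}}{8 \cdot 13 \left(-11\right)} + \frac{772}{h} = \frac{5}{8 \cdot 13 \left(-11\right)} + \frac{772}{-29} = \frac{5}{104 \left(-11\right)} + 772 \left(- \frac{1}{29}\right) = \frac{5}{-1144} - \frac{772}{29} = 5 \left(- \frac{1}{1144}\right) - \frac{772}{29} = - \frac{5}{1144} - \frac{772}{29} = - \frac{883313}{33176}$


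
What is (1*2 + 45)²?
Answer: 2209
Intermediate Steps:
(1*2 + 45)² = (2 + 45)² = 47² = 2209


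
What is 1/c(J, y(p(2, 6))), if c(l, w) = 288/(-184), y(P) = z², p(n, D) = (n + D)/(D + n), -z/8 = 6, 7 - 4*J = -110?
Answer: -23/36 ≈ -0.63889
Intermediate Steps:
J = 117/4 (J = 7/4 - ¼*(-110) = 7/4 + 55/2 = 117/4 ≈ 29.250)
z = -48 (z = -8*6 = -48)
p(n, D) = 1 (p(n, D) = (D + n)/(D + n) = 1)
y(P) = 2304 (y(P) = (-48)² = 2304)
c(l, w) = -36/23 (c(l, w) = 288*(-1/184) = -36/23)
1/c(J, y(p(2, 6))) = 1/(-36/23) = -23/36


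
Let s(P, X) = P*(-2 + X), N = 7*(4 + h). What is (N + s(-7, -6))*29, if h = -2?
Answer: 2030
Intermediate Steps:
N = 14 (N = 7*(4 - 2) = 7*2 = 14)
(N + s(-7, -6))*29 = (14 - 7*(-2 - 6))*29 = (14 - 7*(-8))*29 = (14 + 56)*29 = 70*29 = 2030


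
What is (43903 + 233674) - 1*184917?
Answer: 92660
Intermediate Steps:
(43903 + 233674) - 1*184917 = 277577 - 184917 = 92660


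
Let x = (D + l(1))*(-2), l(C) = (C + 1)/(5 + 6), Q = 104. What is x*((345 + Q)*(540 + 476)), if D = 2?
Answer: -21896832/11 ≈ -1.9906e+6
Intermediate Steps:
l(C) = 1/11 + C/11 (l(C) = (1 + C)/11 = (1 + C)*(1/11) = 1/11 + C/11)
x = -48/11 (x = (2 + (1/11 + (1/11)*1))*(-2) = (2 + (1/11 + 1/11))*(-2) = (2 + 2/11)*(-2) = (24/11)*(-2) = -48/11 ≈ -4.3636)
x*((345 + Q)*(540 + 476)) = -48*(345 + 104)*(540 + 476)/11 = -21552*1016/11 = -48/11*456184 = -21896832/11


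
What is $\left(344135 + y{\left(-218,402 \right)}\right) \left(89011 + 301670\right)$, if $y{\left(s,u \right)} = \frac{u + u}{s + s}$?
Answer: $\frac{14654645120034}{109} \approx 1.3445 \cdot 10^{11}$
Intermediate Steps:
$y{\left(s,u \right)} = \frac{u}{s}$ ($y{\left(s,u \right)} = \frac{2 u}{2 s} = 2 u \frac{1}{2 s} = \frac{u}{s}$)
$\left(344135 + y{\left(-218,402 \right)}\right) \left(89011 + 301670\right) = \left(344135 + \frac{402}{-218}\right) \left(89011 + 301670\right) = \left(344135 + 402 \left(- \frac{1}{218}\right)\right) 390681 = \left(344135 - \frac{201}{109}\right) 390681 = \frac{37510514}{109} \cdot 390681 = \frac{14654645120034}{109}$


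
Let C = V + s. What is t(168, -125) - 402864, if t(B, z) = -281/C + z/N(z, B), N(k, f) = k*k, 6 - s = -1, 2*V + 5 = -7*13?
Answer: -2064642916/5125 ≈ -4.0286e+5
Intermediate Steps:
V = -48 (V = -5/2 + (-7*13)/2 = -5/2 + (1/2)*(-91) = -5/2 - 91/2 = -48)
s = 7 (s = 6 - 1*(-1) = 6 + 1 = 7)
C = -41 (C = -48 + 7 = -41)
N(k, f) = k**2
t(B, z) = 281/41 + 1/z (t(B, z) = -281/(-41) + z/(z**2) = -281*(-1/41) + z/z**2 = 281/41 + 1/z)
t(168, -125) - 402864 = (281/41 + 1/(-125)) - 402864 = (281/41 - 1/125) - 402864 = 35084/5125 - 402864 = -2064642916/5125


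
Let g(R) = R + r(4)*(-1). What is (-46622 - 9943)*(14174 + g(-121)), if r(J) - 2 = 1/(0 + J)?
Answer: -3179122695/4 ≈ -7.9478e+8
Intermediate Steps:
r(J) = 2 + 1/J (r(J) = 2 + 1/(0 + J) = 2 + 1/J)
g(R) = -9/4 + R (g(R) = R + (2 + 1/4)*(-1) = R + (9/4)*(-1) = R - 9/4 = -9/4 + R)
(-46622 - 9943)*(14174 + g(-121)) = (-46622 - 9943)*(14174 + (-9/4 - 121)) = -56565*(14174 - 493/4) = -56565*56203/4 = -3179122695/4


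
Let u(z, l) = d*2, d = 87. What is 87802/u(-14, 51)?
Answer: 43901/87 ≈ 504.61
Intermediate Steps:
u(z, l) = 174 (u(z, l) = 87*2 = 174)
87802/u(-14, 51) = 87802/174 = 87802*(1/174) = 43901/87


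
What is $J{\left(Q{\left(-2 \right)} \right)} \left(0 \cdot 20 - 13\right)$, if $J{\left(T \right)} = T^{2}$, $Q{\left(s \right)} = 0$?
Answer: $0$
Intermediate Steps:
$J{\left(Q{\left(-2 \right)} \right)} \left(0 \cdot 20 - 13\right) = 0^{2} \left(0 \cdot 20 - 13\right) = 0 \left(0 - 13\right) = 0 \left(-13\right) = 0$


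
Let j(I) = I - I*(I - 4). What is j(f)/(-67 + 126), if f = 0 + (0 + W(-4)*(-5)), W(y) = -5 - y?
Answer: 0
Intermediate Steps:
f = 5 (f = 0 + (0 + (-5 - 1*(-4))*(-5)) = 0 + (0 + (-5 + 4)*(-5)) = 0 + (0 - 1*(-5)) = 0 + (0 + 5) = 0 + 5 = 5)
j(I) = I - I*(-4 + I)
j(f)/(-67 + 126) = (5*(5 - 1*5))/(-67 + 126) = (5*(5 - 5))/59 = (5*0)/59 = (1/59)*0 = 0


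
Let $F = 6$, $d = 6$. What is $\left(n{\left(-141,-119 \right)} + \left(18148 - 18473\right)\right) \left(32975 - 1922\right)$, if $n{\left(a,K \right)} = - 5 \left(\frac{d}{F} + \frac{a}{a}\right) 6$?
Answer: $-11955405$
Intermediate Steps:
$n{\left(a,K \right)} = -60$ ($n{\left(a,K \right)} = - 5 \left(\frac{6}{6} + \frac{a}{a}\right) 6 = - 5 \left(6 \cdot \frac{1}{6} + 1\right) 6 = - 5 \left(1 + 1\right) 6 = \left(-5\right) 2 \cdot 6 = \left(-10\right) 6 = -60$)
$\left(n{\left(-141,-119 \right)} + \left(18148 - 18473\right)\right) \left(32975 - 1922\right) = \left(-60 + \left(18148 - 18473\right)\right) \left(32975 - 1922\right) = \left(-60 + \left(18148 - 18473\right)\right) 31053 = \left(-60 - 325\right) 31053 = \left(-385\right) 31053 = -11955405$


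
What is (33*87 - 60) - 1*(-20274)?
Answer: 23085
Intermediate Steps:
(33*87 - 60) - 1*(-20274) = (2871 - 60) + 20274 = 2811 + 20274 = 23085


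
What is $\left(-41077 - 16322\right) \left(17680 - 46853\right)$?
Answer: $1674501027$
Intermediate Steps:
$\left(-41077 - 16322\right) \left(17680 - 46853\right) = \left(-57399\right) \left(-29173\right) = 1674501027$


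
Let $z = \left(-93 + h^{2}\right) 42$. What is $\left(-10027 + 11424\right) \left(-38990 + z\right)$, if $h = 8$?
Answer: $-56170576$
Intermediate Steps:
$z = -1218$ ($z = \left(-93 + 8^{2}\right) 42 = \left(-93 + 64\right) 42 = \left(-29\right) 42 = -1218$)
$\left(-10027 + 11424\right) \left(-38990 + z\right) = \left(-10027 + 11424\right) \left(-38990 - 1218\right) = 1397 \left(-40208\right) = -56170576$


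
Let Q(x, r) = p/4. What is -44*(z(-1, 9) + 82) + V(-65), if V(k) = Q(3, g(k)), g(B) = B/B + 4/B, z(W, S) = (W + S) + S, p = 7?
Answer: -17417/4 ≈ -4354.3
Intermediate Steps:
z(W, S) = W + 2*S (z(W, S) = (S + W) + S = W + 2*S)
g(B) = 1 + 4/B
Q(x, r) = 7/4
V(k) = 7/4
-44*(z(-1, 9) + 82) + V(-65) = -44*((-1 + 2*9) + 82) + 7/4 = -44*((-1 + 18) + 82) + 7/4 = -44*(17 + 82) + 7/4 = -44*99 + 7/4 = -4356 + 7/4 = -17417/4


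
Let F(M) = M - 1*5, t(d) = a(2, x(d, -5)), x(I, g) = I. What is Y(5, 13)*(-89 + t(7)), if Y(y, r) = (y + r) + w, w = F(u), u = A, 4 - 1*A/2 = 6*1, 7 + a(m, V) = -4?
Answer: -900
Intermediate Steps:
a(m, V) = -11 (a(m, V) = -7 - 4 = -11)
t(d) = -11
A = -4 (A = 8 - 12 = -4)
u = -4
F(M) = -5 + M (F(M) = M - 5 = -5 + M)
w = -9 (w = -5 - 4 = -9)
Y(y, r) = -9 + r + y (Y(y, r) = (y + r) - 9 = (r + y) - 9 = -9 + r + y)
Y(5, 13)*(-89 + t(7)) = (-9 + 13 + 5)*(-89 - 11) = 9*(-100) = -900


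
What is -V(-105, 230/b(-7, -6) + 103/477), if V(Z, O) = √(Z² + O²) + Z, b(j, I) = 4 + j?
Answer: 105 - √3838349314/477 ≈ -24.883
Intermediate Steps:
V(Z, O) = Z + √(O² + Z²) (V(Z, O) = √(O² + Z²) + Z = Z + √(O² + Z²))
-V(-105, 230/b(-7, -6) + 103/477) = -(-105 + √((230/(4 - 7) + 103/477)² + (-105)²)) = -(-105 + √((230/(-3) + 103*(1/477))² + 11025)) = -(-105 + √((230*(-⅓) + 103/477)² + 11025)) = -(-105 + √((-230/3 + 103/477)² + 11025)) = -(-105 + √((-36467/477)² + 11025)) = -(-105 + √(1329842089/227529 + 11025)) = -(-105 + √(3838349314/227529)) = -(-105 + √3838349314/477) = 105 - √3838349314/477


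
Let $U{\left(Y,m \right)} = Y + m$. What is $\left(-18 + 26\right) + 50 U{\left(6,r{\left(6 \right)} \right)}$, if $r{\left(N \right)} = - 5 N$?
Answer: $-1192$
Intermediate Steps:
$\left(-18 + 26\right) + 50 U{\left(6,r{\left(6 \right)} \right)} = \left(-18 + 26\right) + 50 \left(6 - 30\right) = 8 + 50 \left(6 - 30\right) = 8 + 50 \left(-24\right) = 8 - 1200 = -1192$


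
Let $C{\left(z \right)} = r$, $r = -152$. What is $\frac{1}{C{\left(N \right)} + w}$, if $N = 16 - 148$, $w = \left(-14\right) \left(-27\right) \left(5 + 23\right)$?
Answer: $\frac{1}{10432} \approx 9.5859 \cdot 10^{-5}$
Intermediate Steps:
$w = 10584$ ($w = 378 \cdot 28 = 10584$)
$N = -132$ ($N = 16 - 148 = -132$)
$C{\left(z \right)} = -152$
$\frac{1}{C{\left(N \right)} + w} = \frac{1}{-152 + 10584} = \frac{1}{10432}$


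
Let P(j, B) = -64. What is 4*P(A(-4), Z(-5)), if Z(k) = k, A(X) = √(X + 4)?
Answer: -256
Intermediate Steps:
A(X) = √(4 + X)
4*P(A(-4), Z(-5)) = 4*(-64) = -256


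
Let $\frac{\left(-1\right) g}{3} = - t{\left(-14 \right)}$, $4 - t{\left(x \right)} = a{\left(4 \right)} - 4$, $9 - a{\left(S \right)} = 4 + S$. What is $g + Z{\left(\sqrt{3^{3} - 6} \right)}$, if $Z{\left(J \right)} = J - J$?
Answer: $21$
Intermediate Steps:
$a{\left(S \right)} = 5 - S$ ($a{\left(S \right)} = 9 - \left(4 + S\right) = 5 - S$)
$t{\left(x \right)} = 7$ ($t{\left(x \right)} = 4 - \left(\left(5 - 4\right) - 4\right) = 4 - \left(1 - 4\right) = 4 - -3 = 4 + 3 = 7$)
$Z{\left(J \right)} = 0$
$g = 21$ ($g = - 3 \left(\left(-1\right) 7\right) = \left(-3\right) \left(-7\right) = 21$)
$g + Z{\left(\sqrt{3^{3} - 6} \right)} = 21 + 0 = 21$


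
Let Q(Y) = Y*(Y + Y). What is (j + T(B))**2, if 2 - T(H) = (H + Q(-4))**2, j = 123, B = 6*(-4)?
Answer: 3721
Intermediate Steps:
Q(Y) = 2*Y**2 (Q(Y) = Y*(2*Y) = 2*Y**2)
B = -24
T(H) = 2 - (32 + H)**2 (T(H) = 2 - (H + 2*(-4)**2)**2 = 2 - (H + 2*16)**2 = 2 - (H + 32)**2 = 2 - (32 + H)**2)
(j + T(B))**2 = (123 + (2 - (32 - 24)**2))**2 = (123 + (2 - 1*8**2))**2 = (123 + (2 - 1*64))**2 = (123 + (2 - 64))**2 = (123 - 62)**2 = 61**2 = 3721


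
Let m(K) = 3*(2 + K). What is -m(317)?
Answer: -957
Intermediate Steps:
m(K) = 6 + 3*K
-m(317) = -(6 + 3*317) = -(6 + 951) = -1*957 = -957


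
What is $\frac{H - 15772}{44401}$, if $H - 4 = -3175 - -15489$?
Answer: $- \frac{3454}{44401} \approx -0.077791$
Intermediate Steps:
$H = 12318$ ($H = 4 - -12314 = 4 + \left(-3175 + 15489\right) = 4 + 12314 = 12318$)
$\frac{H - 15772}{44401} = \frac{12318 - 15772}{44401} = \left(-3454\right) \frac{1}{44401} = - \frac{3454}{44401}$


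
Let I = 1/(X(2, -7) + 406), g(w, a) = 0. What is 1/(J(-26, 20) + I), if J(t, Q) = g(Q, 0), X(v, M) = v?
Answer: 408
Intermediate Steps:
J(t, Q) = 0
I = 1/408 (I = 1/(2 + 406) = 1/408 ≈ 0.0024510)
1/(J(-26, 20) + I) = 1/(0 + 1/408) = 1/(1/408) = 408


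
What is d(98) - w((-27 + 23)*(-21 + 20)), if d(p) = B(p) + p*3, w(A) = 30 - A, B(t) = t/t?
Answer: 269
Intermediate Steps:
B(t) = 1
d(p) = 1 + 3*p (d(p) = 1 + p*3 = 1 + 3*p)
d(98) - w((-27 + 23)*(-21 + 20)) = (1 + 3*98) - (30 - (-27 + 23)*(-21 + 20)) = (1 + 294) - (30 - (-4)*(-1)) = 295 - (30 - 1*4) = 295 - (30 - 4) = 295 - 1*26 = 295 - 26 = 269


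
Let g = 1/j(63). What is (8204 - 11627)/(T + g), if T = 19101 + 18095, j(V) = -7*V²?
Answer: -95101209/1033416467 ≈ -0.092026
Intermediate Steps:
g = -1/27783 (g = 1/(-7*63²) = 1/(-7*3969) = 1/(-27783) = -1/27783 ≈ -3.5993e-5)
T = 37196
(8204 - 11627)/(T + g) = (8204 - 11627)/(37196 - 1/27783) = -3423/1033416467/27783 = -3423*27783/1033416467 = -95101209/1033416467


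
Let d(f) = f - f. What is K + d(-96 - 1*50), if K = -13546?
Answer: -13546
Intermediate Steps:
d(f) = 0
K + d(-96 - 1*50) = -13546 + 0 = -13546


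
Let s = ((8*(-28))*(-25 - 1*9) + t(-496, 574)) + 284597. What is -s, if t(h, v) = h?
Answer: -291717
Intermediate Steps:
s = 291717 (s = ((8*(-28))*(-25 - 1*9) - 496) + 284597 = (-224*(-25 - 9) - 496) + 284597 = (-224*(-34) - 496) + 284597 = (7616 - 496) + 284597 = 7120 + 284597 = 291717)
-s = -1*291717 = -291717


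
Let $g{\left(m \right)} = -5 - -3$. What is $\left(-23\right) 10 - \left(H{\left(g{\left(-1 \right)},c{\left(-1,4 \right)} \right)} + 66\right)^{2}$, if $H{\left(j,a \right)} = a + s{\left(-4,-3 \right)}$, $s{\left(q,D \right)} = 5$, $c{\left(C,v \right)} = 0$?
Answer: $-5271$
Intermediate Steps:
$g{\left(m \right)} = -2$ ($g{\left(m \right)} = -5 + 3 = -2$)
$H{\left(j,a \right)} = 5 + a$ ($H{\left(j,a \right)} = a + 5 = 5 + a$)
$\left(-23\right) 10 - \left(H{\left(g{\left(-1 \right)},c{\left(-1,4 \right)} \right)} + 66\right)^{2} = \left(-23\right) 10 - \left(\left(5 + 0\right) + 66\right)^{2} = -230 - \left(5 + 66\right)^{2} = -230 - 71^{2} = -230 - 5041 = -5271$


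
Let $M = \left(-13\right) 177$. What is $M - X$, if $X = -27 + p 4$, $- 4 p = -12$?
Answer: $-2286$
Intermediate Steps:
$p = 3$ ($p = \left(- \frac{1}{4}\right) \left(-12\right) = 3$)
$M = -2301$
$X = -15$ ($X = -27 + 3 \cdot 4 = -27 + 12 = -15$)
$M - X = -2301 - -15 = -2301 + 15 = -2286$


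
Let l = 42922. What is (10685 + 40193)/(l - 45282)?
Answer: -25439/1180 ≈ -21.558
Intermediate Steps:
(10685 + 40193)/(l - 45282) = (10685 + 40193)/(42922 - 45282) = 50878/(-2360) = 50878*(-1/2360) = -25439/1180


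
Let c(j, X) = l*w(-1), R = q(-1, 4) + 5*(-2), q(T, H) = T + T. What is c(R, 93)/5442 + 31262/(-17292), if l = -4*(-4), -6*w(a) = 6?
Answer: -1290943/712902 ≈ -1.8108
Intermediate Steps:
q(T, H) = 2*T
w(a) = -1 (w(a) = -⅙*6 = -1)
l = 16
R = -12 (R = 2*(-1) + 5*(-2) = -2 - 10 = -12)
c(j, X) = -16 (c(j, X) = 16*(-1) = -16)
c(R, 93)/5442 + 31262/(-17292) = -16/5442 + 31262/(-17292) = -16*1/5442 + 31262*(-1/17292) = -8/2721 - 1421/786 = -1290943/712902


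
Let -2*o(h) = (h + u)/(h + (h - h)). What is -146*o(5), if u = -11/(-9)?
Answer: 4088/45 ≈ 90.844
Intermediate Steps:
u = 11/9 (u = -11*(-⅑) = 11/9 ≈ 1.2222)
o(h) = -(11/9 + h)/(2*h) (o(h) = -(h + 11/9)/(2*(h + (h - h))) = -(11/9 + h)/(2*(h + 0)) = -(11/9 + h)/(2*h))
-146*o(5) = -73*(-11 - 9*5)/(9*5) = -73*(-11 - 45)/(9*5) = -73*(-56)/(9*5) = -146*(-28/45) = 4088/45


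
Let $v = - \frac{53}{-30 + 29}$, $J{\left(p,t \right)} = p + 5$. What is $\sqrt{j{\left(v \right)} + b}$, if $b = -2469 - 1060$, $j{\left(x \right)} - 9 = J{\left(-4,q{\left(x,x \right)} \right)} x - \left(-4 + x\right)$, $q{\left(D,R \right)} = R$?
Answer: $2 i \sqrt{879} \approx 59.296 i$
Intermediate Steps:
$J{\left(p,t \right)} = 5 + p$
$v = 53$ ($v = - \frac{53}{-1} = \left(-53\right) \left(-1\right) = 53$)
$j{\left(x \right)} = 13$ ($j{\left(x \right)} = 9 - \left(-4 + x - \left(5 - 4\right) x\right) = 9 + \left(1 x - \left(-4 + x\right)\right) = 9 + \left(x - \left(-4 + x\right)\right) = 9 + 4 = 13$)
$b = -3529$
$\sqrt{j{\left(v \right)} + b} = \sqrt{13 - 3529} = \sqrt{-3516} = 2 i \sqrt{879}$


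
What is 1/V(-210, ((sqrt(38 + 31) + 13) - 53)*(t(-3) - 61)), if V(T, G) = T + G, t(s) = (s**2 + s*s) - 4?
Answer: 1670/2636479 + 47*sqrt(69)/2636479 ≈ 0.00078150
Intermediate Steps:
t(s) = -4 + 2*s**2 (t(s) = (s**2 + s**2) - 4 = 2*s**2 - 4 = -4 + 2*s**2)
V(T, G) = G + T
1/V(-210, ((sqrt(38 + 31) + 13) - 53)*(t(-3) - 61)) = 1/(((sqrt(38 + 31) + 13) - 53)*((-4 + 2*(-3)**2) - 61) - 210) = 1/(((sqrt(69) + 13) - 53)*((-4 + 2*9) - 61) - 210) = 1/(((13 + sqrt(69)) - 53)*((-4 + 18) - 61) - 210) = 1/((-40 + sqrt(69))*(14 - 61) - 210) = 1/((-40 + sqrt(69))*(-47) - 210) = 1/((1880 - 47*sqrt(69)) - 210) = 1/(1670 - 47*sqrt(69))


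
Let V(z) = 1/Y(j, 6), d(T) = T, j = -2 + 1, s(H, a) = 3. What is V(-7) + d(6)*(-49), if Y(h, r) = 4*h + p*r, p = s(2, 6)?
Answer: -4115/14 ≈ -293.93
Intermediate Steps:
j = -1
p = 3
Y(h, r) = 3*r + 4*h (Y(h, r) = 4*h + 3*r = 3*r + 4*h)
V(z) = 1/14 (V(z) = 1/(3*6 + 4*(-1)) = 1/(18 - 4) = 1/14)
V(-7) + d(6)*(-49) = 1/14 + 6*(-49) = 1/14 - 294 = -4115/14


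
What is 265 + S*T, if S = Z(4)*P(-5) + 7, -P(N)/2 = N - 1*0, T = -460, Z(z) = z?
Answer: -21355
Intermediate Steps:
P(N) = -2*N (P(N) = -2*(N - 1*0) = -2*(N + 0) = -2*N)
S = 47 (S = 4*(-2*(-5)) + 7 = 4*10 + 7 = 40 + 7 = 47)
265 + S*T = 265 + 47*(-460) = 265 - 21620 = -21355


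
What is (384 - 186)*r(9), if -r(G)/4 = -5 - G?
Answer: 11088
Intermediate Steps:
r(G) = 20 + 4*G (r(G) = -4*(-5 - G) = 20 + 4*G)
(384 - 186)*r(9) = (384 - 186)*(20 + 4*9) = 198*(20 + 36) = 198*56 = 11088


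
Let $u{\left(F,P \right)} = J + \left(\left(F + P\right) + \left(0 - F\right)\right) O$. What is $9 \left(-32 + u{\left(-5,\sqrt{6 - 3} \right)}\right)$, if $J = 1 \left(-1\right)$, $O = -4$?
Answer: $-297 - 36 \sqrt{3} \approx -359.35$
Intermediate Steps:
$J = -1$
$u{\left(F,P \right)} = -1 - 4 P$ ($u{\left(F,P \right)} = -1 + \left(\left(F + P\right) + \left(0 - F\right)\right) \left(-4\right) = -1 + \left(\left(F + P\right) - F\right) \left(-4\right) = -1 + P \left(-4\right) = -1 - 4 P$)
$9 \left(-32 + u{\left(-5,\sqrt{6 - 3} \right)}\right) = 9 \left(-32 - \left(1 + 4 \sqrt{6 - 3}\right)\right) = 9 \left(-32 - \left(1 + 4 \sqrt{3}\right)\right) = 9 \left(-33 - 4 \sqrt{3}\right) = -297 - 36 \sqrt{3}$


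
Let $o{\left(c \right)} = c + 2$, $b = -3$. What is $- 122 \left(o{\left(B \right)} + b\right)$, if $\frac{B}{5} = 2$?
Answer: $-1098$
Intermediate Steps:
$B = 10$ ($B = 5 \cdot 2 = 10$)
$o{\left(c \right)} = 2 + c$
$- 122 \left(o{\left(B \right)} + b\right) = - 122 \left(\left(2 + 10\right) - 3\right) = - 122 \left(12 - 3\right) = \left(-122\right) 9 = -1098$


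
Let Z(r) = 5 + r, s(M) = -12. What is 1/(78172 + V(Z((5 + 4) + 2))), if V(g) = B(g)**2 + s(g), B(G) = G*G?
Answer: 1/143696 ≈ 6.9591e-6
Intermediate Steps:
B(G) = G**2
V(g) = -12 + g**4 (V(g) = (g**2)**2 - 12 = g**4 - 12 = -12 + g**4)
1/(78172 + V(Z((5 + 4) + 2))) = 1/(78172 + (-12 + (5 + ((5 + 4) + 2))**4)) = 1/(78172 + (-12 + (5 + (9 + 2))**4)) = 1/(78172 + (-12 + (5 + 11)**4)) = 1/(78172 + (-12 + 16**4)) = 1/(78172 + (-12 + 65536)) = 1/(78172 + 65524) = 1/143696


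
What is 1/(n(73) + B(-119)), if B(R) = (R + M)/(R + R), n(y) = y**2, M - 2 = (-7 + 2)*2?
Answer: 238/1268429 ≈ 0.00018763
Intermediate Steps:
M = -8 (M = 2 + (-7 + 2)*2 = 2 - 5*2 = 2 - 10 = -8)
B(R) = (-8 + R)/(2*R) (B(R) = (R - 8)/(R + R) = (-8 + R)/((2*R)) = (-8 + R)*(1/(2*R)) = (-8 + R)/(2*R))
1/(n(73) + B(-119)) = 1/(73**2 + (1/2)*(-8 - 119)/(-119)) = 1/(5329 + (1/2)*(-1/119)*(-127)) = 1/(5329 + 127/238) = 1/(1268429/238) = 238/1268429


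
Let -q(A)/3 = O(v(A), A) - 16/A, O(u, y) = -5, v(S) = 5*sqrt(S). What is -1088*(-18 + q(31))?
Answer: 48960/31 ≈ 1579.4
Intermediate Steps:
q(A) = 15 + 48/A (q(A) = -3*(-5 - 16/A) = 15 + 48/A)
-1088*(-18 + q(31)) = -1088*(-18 + (15 + 48/31)) = -1088*(-18 + 513/31) = -1088*(-45/31) = 48960/31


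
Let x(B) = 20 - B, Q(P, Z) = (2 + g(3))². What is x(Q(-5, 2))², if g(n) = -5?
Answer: 121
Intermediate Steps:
Q(P, Z) = 9 (Q(P, Z) = (2 - 5)² = (-3)² = 9)
x(Q(-5, 2))² = (20 - 1*9)² = (20 - 9)² = 11² = 121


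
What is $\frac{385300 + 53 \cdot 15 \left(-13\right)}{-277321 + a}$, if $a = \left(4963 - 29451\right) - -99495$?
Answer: $- \frac{374965}{202314} \approx -1.8534$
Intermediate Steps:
$a = 75007$ ($a = -24488 + 99495 = 75007$)
$\frac{385300 + 53 \cdot 15 \left(-13\right)}{-277321 + a} = \frac{385300 + 53 \cdot 15 \left(-13\right)}{-277321 + 75007} = \frac{385300 + 795 \left(-13\right)}{-202314} = \left(385300 - 10335\right) \left(- \frac{1}{202314}\right) = 374965 \left(- \frac{1}{202314}\right) = - \frac{374965}{202314}$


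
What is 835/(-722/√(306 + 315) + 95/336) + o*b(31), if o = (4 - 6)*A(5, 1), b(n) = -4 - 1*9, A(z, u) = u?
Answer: 8850441434/344124409 - 62845440*√69/18111811 ≈ -3.1041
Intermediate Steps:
b(n) = -13 (b(n) = -4 - 9 = -13)
o = -2 (o = (4 - 6)*1 = -2*1 = -2)
835/(-722/√(306 + 315) + 95/336) + o*b(31) = 835/(-722/√(306 + 315) + 95/336) - 2*(-13) = 835/(-722*√69/207 + 95*(1/336)) + 26 = 835/(-722*√69/207 + 95/336) + 26 = 835/(95/336 - 722*√69/207) + 26 = 26 + 835/(95/336 - 722*√69/207)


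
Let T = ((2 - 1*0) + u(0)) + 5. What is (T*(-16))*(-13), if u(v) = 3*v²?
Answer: 1456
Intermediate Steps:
T = 7 (T = ((2 - 1*0) + 3*0²) + 5 = ((2 + 0) + 3*0) + 5 = (2 + 0) + 5 = 2 + 5 = 7)
(T*(-16))*(-13) = (7*(-16))*(-13) = -112*(-13) = 1456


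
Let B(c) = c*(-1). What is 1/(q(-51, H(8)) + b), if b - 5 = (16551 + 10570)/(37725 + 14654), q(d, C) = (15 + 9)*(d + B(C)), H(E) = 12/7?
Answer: -366653/461845312 ≈ -0.00079389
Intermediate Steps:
H(E) = 12/7 (H(E) = 12*(⅐) = 12/7)
B(c) = -c
q(d, C) = -24*C + 24*d (q(d, C) = (15 + 9)*(d - C) = 24*(d - C) = -24*C + 24*d)
b = 289016/52379 (b = 5 + (16551 + 10570)/(37725 + 14654) = 5 + 27121/52379 = 289016/52379 ≈ 5.5178)
1/(q(-51, H(8)) + b) = 1/((-24*12/7 + 24*(-51)) + 289016/52379) = 1/((-288/7 - 1224) + 289016/52379) = 1/(-8856/7 + 289016/52379) = 1/(-461845312/366653) = -366653/461845312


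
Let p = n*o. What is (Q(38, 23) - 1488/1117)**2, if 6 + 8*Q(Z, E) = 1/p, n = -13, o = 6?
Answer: 2109422188225/485820152064 ≈ 4.3420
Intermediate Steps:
p = -78 (p = -13*6 = -78)
Q(Z, E) = -469/624 (Q(Z, E) = -3/4 + (1/8)/(-78) = -3/4 + (1/8)*(-1/78) = -3/4 - 1/624 = -469/624)
(Q(38, 23) - 1488/1117)**2 = (-469/624 - 1488/1117)**2 = (-1452385/697008)**2 = 2109422188225/485820152064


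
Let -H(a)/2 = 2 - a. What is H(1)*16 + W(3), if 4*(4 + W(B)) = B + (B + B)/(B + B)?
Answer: -35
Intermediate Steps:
H(a) = -4 + 2*a (H(a) = -2*(2 - a) = -4 + 2*a)
W(B) = -15/4 + B/4 (W(B) = -4 + (B + (B + B)/(B + B))/4 = -4 + (B + (2*B)/((2*B)))/4 = -4 + (B + (2*B)*(1/(2*B)))/4 = -4 + (B + 1)/4 = -4 + (1 + B)/4 = -4 + (¼ + B/4) = -15/4 + B/4)
H(1)*16 + W(3) = (-4 + 2*1)*16 + (-15/4 + (¼)*3) = (-4 + 2)*16 + (-15/4 + ¾) = -2*16 - 3 = -32 - 3 = -35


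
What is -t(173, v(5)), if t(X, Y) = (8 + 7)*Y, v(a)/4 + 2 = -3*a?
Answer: 1020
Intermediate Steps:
v(a) = -8 - 12*a (v(a) = -8 + 4*(-3*a) = -8 - 12*a)
t(X, Y) = 15*Y
-t(173, v(5)) = -15*(-8 - 12*5) = -15*(-8 - 60) = -15*(-68) = -1*(-1020) = 1020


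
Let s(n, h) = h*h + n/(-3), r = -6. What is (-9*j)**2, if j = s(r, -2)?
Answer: 2916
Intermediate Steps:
s(n, h) = h**2 - n/3 (s(n, h) = h**2 + n*(-1/3) = h**2 - n/3)
j = 6 (j = (-2)**2 - 1/3*(-6) = 4 + 2 = 6)
(-9*j)**2 = (-9*6)**2 = (-54)**2 = 2916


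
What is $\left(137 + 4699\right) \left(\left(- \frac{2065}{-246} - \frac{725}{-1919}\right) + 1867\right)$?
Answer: $\frac{713715613858}{78679} \approx 9.0712 \cdot 10^{6}$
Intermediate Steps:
$\left(137 + 4699\right) \left(\left(- \frac{2065}{-246} - \frac{725}{-1919}\right) + 1867\right) = 4836 \left(\left(\left(-2065\right) \left(- \frac{1}{246}\right) - - \frac{725}{1919}\right) + 1867\right) = 4836 \left(\left(\frac{2065}{246} + \frac{725}{1919}\right) + 1867\right) = 4836 \left(\frac{4141085}{472074} + 1867\right) = 4836 \cdot \frac{885503243}{472074} = \frac{713715613858}{78679}$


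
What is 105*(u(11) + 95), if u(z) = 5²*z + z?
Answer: 40005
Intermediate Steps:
u(z) = 26*z (u(z) = 25*z + z = 26*z)
105*(u(11) + 95) = 105*(26*11 + 95) = 105*(286 + 95) = 105*381 = 40005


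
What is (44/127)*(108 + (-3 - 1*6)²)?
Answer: 8316/127 ≈ 65.480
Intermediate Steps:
(44/127)*(108 + (-3 - 1*6)²) = (44*(1/127))*(108 + (-3 - 6)²) = 44*(108 + (-9)²)/127 = 44*(108 + 81)/127 = (44/127)*189 = 8316/127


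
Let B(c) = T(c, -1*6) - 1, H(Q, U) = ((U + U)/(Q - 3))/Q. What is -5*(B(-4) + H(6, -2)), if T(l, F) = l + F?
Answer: 505/9 ≈ 56.111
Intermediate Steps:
T(l, F) = F + l
H(Q, U) = 2*U/(Q*(-3 + Q)) (H(Q, U) = ((2*U)/(-3 + Q))/Q = (2*U/(-3 + Q))/Q = 2*U/(Q*(-3 + Q)))
B(c) = -7 + c (B(c) = (-1*6 + c) - 1 = (-6 + c) - 1 = -7 + c)
-5*(B(-4) + H(6, -2)) = -5*((-7 - 4) + 2*(-2)/(6*(-3 + 6))) = -5*(-11 + 2*(-2)*(1/6)/3) = -5*(-11 + 2*(-2)*(1/6)*(1/3)) = -5*(-11 - 2/9) = -5*(-101/9) = 505/9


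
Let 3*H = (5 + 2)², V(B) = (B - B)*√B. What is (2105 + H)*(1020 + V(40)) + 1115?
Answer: 2164875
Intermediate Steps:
V(B) = 0 (V(B) = 0*√B = 0)
H = 49/3 (H = (5 + 2)²/3 = (⅓)*7² = (⅓)*49 = 49/3 ≈ 16.333)
(2105 + H)*(1020 + V(40)) + 1115 = (2105 + 49/3)*(1020 + 0) + 1115 = (6364/3)*1020 + 1115 = 2163760 + 1115 = 2164875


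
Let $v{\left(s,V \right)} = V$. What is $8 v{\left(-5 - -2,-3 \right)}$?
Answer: $-24$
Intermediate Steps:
$8 v{\left(-5 - -2,-3 \right)} = 8 \left(-3\right) = -24$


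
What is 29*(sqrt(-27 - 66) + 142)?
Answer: 4118 + 29*I*sqrt(93) ≈ 4118.0 + 279.67*I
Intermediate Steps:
29*(sqrt(-27 - 66) + 142) = 29*(sqrt(-93) + 142) = 29*(I*sqrt(93) + 142) = 29*(142 + I*sqrt(93)) = 4118 + 29*I*sqrt(93)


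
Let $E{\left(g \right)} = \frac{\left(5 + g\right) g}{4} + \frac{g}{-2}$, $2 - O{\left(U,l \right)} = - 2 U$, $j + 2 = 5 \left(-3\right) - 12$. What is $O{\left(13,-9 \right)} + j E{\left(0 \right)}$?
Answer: $28$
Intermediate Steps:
$j = -29$ ($j = -2 + \left(5 \left(-3\right) - 12\right) = -2 - 27 = -29$)
$O{\left(U,l \right)} = 2 + 2 U$ ($O{\left(U,l \right)} = 2 - - 2 U = 2 + 2 U$)
$E{\left(g \right)} = - \frac{g}{2} + \frac{g \left(5 + g\right)}{4}$ ($E{\left(g \right)} = g \left(5 + g\right) \frac{1}{4} + g \left(- \frac{1}{2}\right) = \frac{g \left(5 + g\right)}{4} - \frac{g}{2} = - \frac{g}{2} + \frac{g \left(5 + g\right)}{4}$)
$O{\left(13,-9 \right)} + j E{\left(0 \right)} = \left(2 + 2 \cdot 13\right) - 29 \cdot \frac{1}{4} \cdot 0 \left(3 + 0\right) = \left(2 + 26\right) - 29 \cdot \frac{1}{4} \cdot 0 \cdot 3 = 28 - 0 = 28 + 0 = 28$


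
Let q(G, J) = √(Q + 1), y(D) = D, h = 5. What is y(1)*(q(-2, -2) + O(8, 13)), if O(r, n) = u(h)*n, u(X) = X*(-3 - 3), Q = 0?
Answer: -389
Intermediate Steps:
u(X) = -6*X (u(X) = X*(-6) = -6*X)
q(G, J) = 1 (q(G, J) = √(0 + 1) = √1 = 1)
O(r, n) = -30*n (O(r, n) = (-6*5)*n = -30*n)
y(1)*(q(-2, -2) + O(8, 13)) = 1*(1 - 30*13) = 1*(1 - 390) = 1*(-389) = -389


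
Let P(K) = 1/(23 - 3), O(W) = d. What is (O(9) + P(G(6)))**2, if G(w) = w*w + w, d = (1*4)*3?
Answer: 58081/400 ≈ 145.20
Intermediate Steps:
d = 12 (d = 4*3 = 12)
G(w) = w + w**2 (G(w) = w**2 + w = w + w**2)
O(W) = 12
P(K) = 1/20
(O(9) + P(G(6)))**2 = (12 + 1/20)**2 = (241/20)**2 = 58081/400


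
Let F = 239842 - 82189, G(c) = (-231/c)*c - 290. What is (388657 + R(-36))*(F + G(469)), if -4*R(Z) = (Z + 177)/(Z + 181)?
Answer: 8855209961077/145 ≈ 6.1070e+10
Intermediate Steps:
G(c) = -521 (G(c) = -231 - 290 = -521)
R(Z) = -(177 + Z)/(4*(181 + Z)) (R(Z) = -(Z + 177)/(4*(Z + 181)) = -(177 + Z)/(4*(181 + Z)))
F = 157653
(388657 + R(-36))*(F + G(469)) = (388657 + (-177 - 1*(-36))/(4*(181 - 36)))*(157653 - 521) = (388657 + (¼)*(-177 + 36)/145)*157132 = (388657 + (¼)*(1/145)*(-141))*157132 = (388657 - 141/580)*157132 = (225420919/580)*157132 = 8855209961077/145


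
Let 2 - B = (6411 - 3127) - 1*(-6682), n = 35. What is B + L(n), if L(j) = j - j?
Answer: -9964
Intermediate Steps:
L(j) = 0
B = -9964 (B = 2 - ((6411 - 3127) - 1*(-6682)) = 2 - (3284 + 6682) = 2 - 1*9966 = 2 - 9966 = -9964)
B + L(n) = -9964 + 0 = -9964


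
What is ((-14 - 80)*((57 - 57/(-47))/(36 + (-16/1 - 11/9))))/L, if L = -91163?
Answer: 49248/15406547 ≈ 0.0031966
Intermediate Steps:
((-14 - 80)*((57 - 57/(-47))/(36 + (-16/1 - 11/9))))/L = ((-14 - 80)*((57 - 57/(-47))/(36 + (-16/1 - 11/9))))/(-91163) = -94*(57 - 57*(-1/47))/(36 + (-16*1 - 11*⅑))*(-1/91163) = -94*(57 + 57/47)/(36 + (-16 - 11/9))*(-1/91163) = -5472/(36 - 155/9)*(-1/91163) = -5472/169/9*(-1/91163) = -5472*9/169*(-1/91163) = -94*24624/7943*(-1/91163) = -49248/169*(-1/91163) = 49248/15406547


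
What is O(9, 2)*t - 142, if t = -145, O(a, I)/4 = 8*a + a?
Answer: -47122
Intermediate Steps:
O(a, I) = 36*a (O(a, I) = 4*(8*a + a) = 4*(9*a) = 36*a)
O(9, 2)*t - 142 = (36*9)*(-145) - 142 = 324*(-145) - 142 = -46980 - 142 = -47122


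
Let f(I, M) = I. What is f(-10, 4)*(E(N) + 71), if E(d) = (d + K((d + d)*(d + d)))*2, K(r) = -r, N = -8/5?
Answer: -2366/5 ≈ -473.20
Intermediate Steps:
N = -8/5 (N = -8*1/5 = -8/5 ≈ -1.6000)
E(d) = -8*d**2 + 2*d (E(d) = (d - (d + d)*(d + d))*2 = (d - 2*d*2*d)*2 = (d - 4*d**2)*2 = -8*d**2 + 2*d)
f(-10, 4)*(E(N) + 71) = -10*(2*(-8/5)*(1 - 4*(-8/5)) + 71) = -10*(2*(-8/5)*(1 + 32/5) + 71) = -10*(2*(-8/5)*(37/5) + 71) = -10*(-592/25 + 71) = -10*1183/25 = -2366/5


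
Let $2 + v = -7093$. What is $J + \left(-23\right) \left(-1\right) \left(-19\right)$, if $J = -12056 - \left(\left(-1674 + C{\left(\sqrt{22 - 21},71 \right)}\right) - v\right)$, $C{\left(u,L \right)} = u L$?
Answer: $-17985$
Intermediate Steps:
$v = -7095$ ($v = -2 - 7093 = -7095$)
$C{\left(u,L \right)} = L u$
$J = -17548$ ($J = -12056 - \left(\left(-1674 + 71 \sqrt{22 - 21}\right) - -7095\right) = -12056 - \left(\left(-1674 + 71 \sqrt{1}\right) + 7095\right) = -12056 - \left(\left(-1674 + 71 \cdot 1\right) + 7095\right) = -12056 - \left(\left(-1674 + 71\right) + 7095\right) = -12056 - \left(-1603 + 7095\right) = -12056 - 5492 = -17548$)
$J + \left(-23\right) \left(-1\right) \left(-19\right) = -17548 + \left(-23\right) \left(-1\right) \left(-19\right) = -17548 + 23 \left(-19\right) = -17548 - 437 = -17985$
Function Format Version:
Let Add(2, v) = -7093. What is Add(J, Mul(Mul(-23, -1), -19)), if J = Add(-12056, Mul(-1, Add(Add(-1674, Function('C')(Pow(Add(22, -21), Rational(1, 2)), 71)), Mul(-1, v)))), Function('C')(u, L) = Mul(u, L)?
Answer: -17985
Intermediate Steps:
v = -7095 (v = Add(-2, -7093) = -7095)
Function('C')(u, L) = Mul(L, u)
J = -17548 (J = Add(-12056, Mul(-1, Add(Add(-1674, Mul(71, Pow(Add(22, -21), Rational(1, 2)))), Mul(-1, -7095)))) = Add(-12056, Mul(-1, Add(Add(-1674, Mul(71, Pow(1, Rational(1, 2)))), 7095))) = Add(-12056, Mul(-1, Add(Add(-1674, Mul(71, 1)), 7095))) = Add(-12056, Mul(-1, Add(Add(-1674, 71), 7095))) = Add(-12056, Mul(-1, Add(-1603, 7095))) = Add(-12056, Mul(-1, 5492)) = Add(-12056, -5492) = -17548)
Add(J, Mul(Mul(-23, -1), -19)) = Add(-17548, Mul(Mul(-23, -1), -19)) = Add(-17548, Mul(23, -19)) = Add(-17548, -437) = -17985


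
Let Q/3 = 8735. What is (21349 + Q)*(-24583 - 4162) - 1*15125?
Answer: -1366954855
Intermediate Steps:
Q = 26205 (Q = 3*8735 = 26205)
(21349 + Q)*(-24583 - 4162) - 1*15125 = (21349 + 26205)*(-24583 - 4162) - 1*15125 = 47554*(-28745) - 15125 = -1366939730 - 15125 = -1366954855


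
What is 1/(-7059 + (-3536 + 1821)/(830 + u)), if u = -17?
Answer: -813/5740682 ≈ -0.00014162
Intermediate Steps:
1/(-7059 + (-3536 + 1821)/(830 + u)) = 1/(-7059 + (-3536 + 1821)/(830 - 17)) = 1/(-7059 - 1715/813) = 1/(-5740682/813) = -813/5740682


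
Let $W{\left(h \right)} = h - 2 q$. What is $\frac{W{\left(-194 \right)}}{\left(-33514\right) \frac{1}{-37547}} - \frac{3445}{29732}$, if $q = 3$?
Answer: $- \frac{111692468265}{498219124} \approx -224.18$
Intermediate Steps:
$W{\left(h \right)} = -6 + h$ ($W{\left(h \right)} = h - 6 = -6 + h$)
$\frac{W{\left(-194 \right)}}{\left(-33514\right) \frac{1}{-37547}} - \frac{3445}{29732} = \frac{-6 - 194}{\left(-33514\right) \frac{1}{-37547}} - \frac{3445}{29732} = - \frac{200}{\left(-33514\right) \left(- \frac{1}{37547}\right)} - \frac{3445}{29732} = - \frac{200}{\frac{33514}{37547}} - \frac{3445}{29732} = \left(-200\right) \frac{37547}{33514} - \frac{3445}{29732} = - \frac{3754700}{16757} - \frac{3445}{29732} = - \frac{111692468265}{498219124}$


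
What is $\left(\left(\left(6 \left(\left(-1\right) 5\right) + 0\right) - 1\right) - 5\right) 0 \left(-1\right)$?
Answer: $0$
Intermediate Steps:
$\left(\left(\left(6 \left(\left(-1\right) 5\right) + 0\right) - 1\right) - 5\right) 0 \left(-1\right) = \left(\left(\left(6 \left(-5\right) + 0\right) - 1\right) - 5\right) 0 \left(-1\right) = \left(\left(\left(-30 + 0\right) - 1\right) - 5\right) 0 \left(-1\right) = \left(\left(-30 - 1\right) - 5\right) 0 \left(-1\right) = \left(-31 - 5\right) 0 \left(-1\right) = \left(-36\right) 0 \left(-1\right) = 0 \left(-1\right) = 0$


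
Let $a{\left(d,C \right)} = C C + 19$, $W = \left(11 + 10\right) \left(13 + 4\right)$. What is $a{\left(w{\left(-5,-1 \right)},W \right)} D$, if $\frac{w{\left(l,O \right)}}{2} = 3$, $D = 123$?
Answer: $15678564$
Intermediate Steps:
$w{\left(l,O \right)} = 6$ ($w{\left(l,O \right)} = 2 \cdot 3 = 6$)
$W = 357$ ($W = 21 \cdot 17 = 357$)
$a{\left(d,C \right)} = 19 + C^{2}$ ($a{\left(d,C \right)} = C^{2} + 19 = 19 + C^{2}$)
$a{\left(w{\left(-5,-1 \right)},W \right)} D = \left(19 + 357^{2}\right) 123 = \left(19 + 127449\right) 123 = 127468 \cdot 123 = 15678564$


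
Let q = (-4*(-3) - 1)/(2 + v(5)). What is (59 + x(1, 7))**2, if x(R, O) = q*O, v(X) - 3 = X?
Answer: 444889/100 ≈ 4448.9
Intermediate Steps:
v(X) = 3 + X
q = 11/10 (q = (-4*(-3) - 1)/(2 + (3 + 5)) = (12 - 1)/(2 + 8) = 11/10 ≈ 1.1000)
x(R, O) = 11*O/10
(59 + x(1, 7))**2 = (59 + (11/10)*7)**2 = (59 + 77/10)**2 = (667/10)**2 = 444889/100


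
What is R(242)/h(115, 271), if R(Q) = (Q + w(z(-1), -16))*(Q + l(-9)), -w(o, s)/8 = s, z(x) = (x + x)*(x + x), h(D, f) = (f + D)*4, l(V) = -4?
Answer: 22015/386 ≈ 57.034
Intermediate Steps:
h(D, f) = 4*D + 4*f (h(D, f) = (D + f)*4 = 4*D + 4*f)
z(x) = 4*x² (z(x) = (2*x)*(2*x) = 4*x²)
w(o, s) = -8*s
R(Q) = (-4 + Q)*(128 + Q) (R(Q) = (Q - 8*(-16))*(Q - 4) = (Q + 128)*(-4 + Q) = (128 + Q)*(-4 + Q) = (-4 + Q)*(128 + Q))
R(242)/h(115, 271) = (-512 + 242² + 124*242)/(4*115 + 4*271) = (-512 + 58564 + 30008)/(460 + 1084) = 88060/1544 = 88060*(1/1544) = 22015/386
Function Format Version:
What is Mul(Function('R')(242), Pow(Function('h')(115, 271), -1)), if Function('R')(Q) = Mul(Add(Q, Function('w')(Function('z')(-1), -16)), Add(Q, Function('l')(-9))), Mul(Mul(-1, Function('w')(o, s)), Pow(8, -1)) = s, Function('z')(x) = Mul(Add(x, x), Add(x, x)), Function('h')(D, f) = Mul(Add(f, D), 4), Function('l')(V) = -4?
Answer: Rational(22015, 386) ≈ 57.034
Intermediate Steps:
Function('h')(D, f) = Add(Mul(4, D), Mul(4, f)) (Function('h')(D, f) = Mul(Add(D, f), 4) = Add(Mul(4, D), Mul(4, f)))
Function('z')(x) = Mul(4, Pow(x, 2)) (Function('z')(x) = Mul(Mul(2, x), Mul(2, x)) = Mul(4, Pow(x, 2)))
Function('w')(o, s) = Mul(-8, s)
Function('R')(Q) = Mul(Add(-4, Q), Add(128, Q)) (Function('R')(Q) = Mul(Add(Q, Mul(-8, -16)), Add(Q, -4)) = Mul(Add(Q, 128), Add(-4, Q)) = Mul(Add(128, Q), Add(-4, Q)) = Mul(Add(-4, Q), Add(128, Q)))
Mul(Function('R')(242), Pow(Function('h')(115, 271), -1)) = Mul(Add(-512, Pow(242, 2), Mul(124, 242)), Pow(Add(Mul(4, 115), Mul(4, 271)), -1)) = Mul(Add(-512, 58564, 30008), Pow(Add(460, 1084), -1)) = Mul(88060, Pow(1544, -1)) = Mul(88060, Rational(1, 1544)) = Rational(22015, 386)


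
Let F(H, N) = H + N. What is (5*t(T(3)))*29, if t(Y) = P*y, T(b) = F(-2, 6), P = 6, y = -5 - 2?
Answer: -6090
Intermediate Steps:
y = -7
T(b) = 4 (T(b) = -2 + 6 = 4)
t(Y) = -42 (t(Y) = 6*(-7) = -42)
(5*t(T(3)))*29 = (5*(-42))*29 = -210*29 = -6090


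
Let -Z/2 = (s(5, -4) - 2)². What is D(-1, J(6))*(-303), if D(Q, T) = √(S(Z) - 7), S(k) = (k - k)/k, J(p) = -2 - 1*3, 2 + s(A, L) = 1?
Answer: -303*I*√7 ≈ -801.66*I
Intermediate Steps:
s(A, L) = -1 (s(A, L) = -2 + 1 = -1)
J(p) = -5 (J(p) = -2 - 3 = -5)
Z = -18 (Z = -2*(-1 - 2)² = -2*(-3)² = -2*9 = -18)
S(k) = 0 (S(k) = 0/k = 0)
D(Q, T) = I*√7 (D(Q, T) = √(0 - 7) = √(-7) = I*√7)
D(-1, J(6))*(-303) = (I*√7)*(-303) = -303*I*√7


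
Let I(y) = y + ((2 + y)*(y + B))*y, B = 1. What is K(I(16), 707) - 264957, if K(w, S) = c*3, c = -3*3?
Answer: -264984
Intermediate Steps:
c = -9
I(y) = y + y*(1 + y)*(2 + y) (I(y) = y + ((2 + y)*(y + 1))*y = y + ((2 + y)*(1 + y))*y = y + ((1 + y)*(2 + y))*y = y + y*(1 + y)*(2 + y))
K(w, S) = -27 (K(w, S) = -9*3 = -27)
K(I(16), 707) - 264957 = -27 - 264957 = -264984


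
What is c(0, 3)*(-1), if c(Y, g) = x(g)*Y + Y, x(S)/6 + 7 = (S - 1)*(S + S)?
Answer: 0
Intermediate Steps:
x(S) = -42 + 12*S*(-1 + S) (x(S) = -42 + 6*((S - 1)*(S + S)) = -42 + 6*((-1 + S)*(2*S)) = -42 + 6*(2*S*(-1 + S)) = -42 + 12*S*(-1 + S))
c(Y, g) = Y + Y*(-42 - 12*g + 12*g²) (c(Y, g) = (-42 - 12*g + 12*g²)*Y + Y = Y*(-42 - 12*g + 12*g²) + Y = Y + Y*(-42 - 12*g + 12*g²))
c(0, 3)*(-1) = (0*(-41 - 12*3 + 12*3²))*(-1) = (0*(-41 - 36 + 12*9))*(-1) = (0*(-41 - 36 + 108))*(-1) = (0*31)*(-1) = 0*(-1) = 0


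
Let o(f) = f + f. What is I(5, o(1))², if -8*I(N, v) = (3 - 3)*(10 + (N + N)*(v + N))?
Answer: 0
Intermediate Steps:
o(f) = 2*f
I(N, v) = 0 (I(N, v) = -(3 - 3)*(10 + (N + N)*(v + N))/8 = -0*(10 + (2*N)*(N + v)) = -0*(10 + 2*N*(N + v)) = -⅛*0 = 0)
I(5, o(1))² = 0² = 0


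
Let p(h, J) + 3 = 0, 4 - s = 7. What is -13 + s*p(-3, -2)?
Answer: -4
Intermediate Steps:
s = -3 (s = 4 - 1*7 = 4 - 7 = -3)
p(h, J) = -3 (p(h, J) = -3 + 0 = -3)
-13 + s*p(-3, -2) = -13 - 3*(-3) = -13 + 9 = -4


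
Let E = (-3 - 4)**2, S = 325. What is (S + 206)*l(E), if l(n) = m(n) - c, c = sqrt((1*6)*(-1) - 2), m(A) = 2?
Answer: 1062 - 1062*I*sqrt(2) ≈ 1062.0 - 1501.9*I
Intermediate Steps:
c = 2*I*sqrt(2) (c = sqrt(6*(-1) - 2) = sqrt(-6 - 2) = sqrt(-8) = 2*I*sqrt(2) ≈ 2.8284*I)
E = 49 (E = (-7)**2 = 49)
l(n) = 2 - 2*I*sqrt(2)
(S + 206)*l(E) = (325 + 206)*(2 - 2*I*sqrt(2)) = 531*(2 - 2*I*sqrt(2)) = 1062 - 1062*I*sqrt(2)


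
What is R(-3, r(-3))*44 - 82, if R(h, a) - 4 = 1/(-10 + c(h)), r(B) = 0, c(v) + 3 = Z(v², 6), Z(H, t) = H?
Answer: 83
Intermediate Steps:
c(v) = -3 + v²
R(h, a) = 4 + 1/(-13 + h²) (R(h, a) = 4 + 1/(-10 + (-3 + h²)) = 4 + 1/(-13 + h²))
R(-3, r(-3))*44 - 82 = ((-51 + 4*(-3)²)/(-13 + (-3)²))*44 - 82 = ((-51 + 4*9)/(-13 + 9))*44 - 82 = ((-51 + 36)/(-4))*44 - 82 = -¼*(-15)*44 - 82 = (15/4)*44 - 82 = 165 - 82 = 83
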